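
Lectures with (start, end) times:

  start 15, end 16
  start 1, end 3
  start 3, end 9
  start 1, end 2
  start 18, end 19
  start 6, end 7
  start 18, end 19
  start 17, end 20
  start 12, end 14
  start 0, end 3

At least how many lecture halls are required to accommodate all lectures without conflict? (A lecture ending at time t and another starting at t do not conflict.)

starts: [0, 1, 1, 3, 6, 12, 15, 17, 18, 18]
ends:   [2, 3, 3, 7, 9, 14, 16, 19, 19, 20]
s0→1 s1→2 s1→3  — peak 3.

3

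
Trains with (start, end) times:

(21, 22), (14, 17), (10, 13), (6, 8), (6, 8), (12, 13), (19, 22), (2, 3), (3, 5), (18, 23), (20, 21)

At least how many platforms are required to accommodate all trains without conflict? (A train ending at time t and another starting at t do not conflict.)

3

Count concurrent intervals with a sweep; the peak is the room count.
starts: [2, 3, 6, 6, 10, 12, 14, 18, 19, 20, 21]
ends:   [3, 5, 8, 8, 13, 13, 17, 21, 22, 22, 23]
s2→1 e3→0 s3→1 e5→0 s6→1 s6→2 e8→1 e8→0 s10→1 s12→2 e13→1 e13→0 s14→1 e17→0 s18→1 s19→2 s20→3  — peak 3.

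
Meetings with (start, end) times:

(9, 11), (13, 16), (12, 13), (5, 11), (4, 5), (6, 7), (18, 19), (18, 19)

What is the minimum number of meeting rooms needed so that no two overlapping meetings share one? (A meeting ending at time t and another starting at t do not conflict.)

Count concurrent intervals with a sweep; the peak is the room count.
starts: [4, 5, 6, 9, 12, 13, 18, 18]
ends:   [5, 7, 11, 11, 13, 16, 19, 19]
s4→1 e5→0 s5→1 s6→2  — peak 2.

2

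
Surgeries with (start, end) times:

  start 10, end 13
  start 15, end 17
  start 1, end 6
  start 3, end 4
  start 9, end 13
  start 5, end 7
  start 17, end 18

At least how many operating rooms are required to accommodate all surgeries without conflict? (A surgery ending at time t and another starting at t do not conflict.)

2

Events (time:±→running): 1:+→1 3:+→2 … peak 2.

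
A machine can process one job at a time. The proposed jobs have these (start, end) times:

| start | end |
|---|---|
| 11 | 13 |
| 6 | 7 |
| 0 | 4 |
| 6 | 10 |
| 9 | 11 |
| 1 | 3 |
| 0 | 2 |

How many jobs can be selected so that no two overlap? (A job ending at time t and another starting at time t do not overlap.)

4

Greedy by earliest finish: after sorting by end time, pick each interval compatible with the last pick.
By end time: (0,2), (1,3), (0,4), (6,7), (6,10), (9,11), (11,13).
Pick (0,2); next start ≥ 2 → (6,7); next start ≥ 7 → (9,11); next start ≥ 11 → (11,13).
Selected 4 jobs.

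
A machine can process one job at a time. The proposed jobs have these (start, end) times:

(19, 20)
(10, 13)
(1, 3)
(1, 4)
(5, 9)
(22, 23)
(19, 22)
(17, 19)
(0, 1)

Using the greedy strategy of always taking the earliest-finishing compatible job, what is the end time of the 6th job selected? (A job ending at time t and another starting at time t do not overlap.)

By end time: (0,1), (1,3), (1,4), (5,9), (10,13), (17,19), (19,20), (19,22), (22,23).
Pick (0,1); next start ≥ 1 → (1,3); next start ≥ 3 → (5,9); next start ≥ 9 → (10,13); next start ≥ 13 → (17,19); next start ≥ 19 → (19,20); next start ≥ 20 → (22,23).
Selected: (0,1) (1,3) (5,9) (10,13) (17,19) (19,20) (22,23)

20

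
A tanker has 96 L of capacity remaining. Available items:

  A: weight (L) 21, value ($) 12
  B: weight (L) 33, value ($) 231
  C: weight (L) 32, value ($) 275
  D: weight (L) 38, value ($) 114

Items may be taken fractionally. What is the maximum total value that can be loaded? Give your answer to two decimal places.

Sort by value per unit weight and fill in that order.
Ratios (sorted): C 8.59, B 7.00, D 3.00, A 0.57
take C (32 @ 275); take B (33 @ 231); take 31/38 of D → 93.00. Capacity used 96/96.
Total value = 599.00

599.00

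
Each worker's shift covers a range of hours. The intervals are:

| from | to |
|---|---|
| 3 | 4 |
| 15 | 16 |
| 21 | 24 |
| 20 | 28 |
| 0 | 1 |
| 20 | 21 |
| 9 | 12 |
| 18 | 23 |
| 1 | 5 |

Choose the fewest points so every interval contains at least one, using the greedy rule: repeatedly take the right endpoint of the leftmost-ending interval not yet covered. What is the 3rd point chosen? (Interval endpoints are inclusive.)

By right end: [0,1]  [3,4]  [1,5]  [9,12]  [15,16]  [20,21]  [18,23]  [21,24]  [20,28]
[0,1] uncovered → point at 1; [3,4] uncovered → point at 4; [9,12] uncovered → point at 12; [15,16] uncovered → point at 16; [20,21] uncovered → point at 21.
Points: 1, 4, 12, 16, 21 (5 total).

12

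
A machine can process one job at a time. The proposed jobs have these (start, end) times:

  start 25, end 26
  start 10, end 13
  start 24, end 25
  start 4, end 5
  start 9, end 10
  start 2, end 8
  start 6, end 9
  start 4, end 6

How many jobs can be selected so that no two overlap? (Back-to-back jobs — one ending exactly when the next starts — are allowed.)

Sorted by end: (4,5)  (4,6)  (2,8)  (6,9)  (9,10)  (10,13)  (24,25)  (25,26)
take (4,5); skip (2,8); take (6,9); take (9,10); take (10,13); take (24,25); take (25,26).
Selected 6 jobs.

6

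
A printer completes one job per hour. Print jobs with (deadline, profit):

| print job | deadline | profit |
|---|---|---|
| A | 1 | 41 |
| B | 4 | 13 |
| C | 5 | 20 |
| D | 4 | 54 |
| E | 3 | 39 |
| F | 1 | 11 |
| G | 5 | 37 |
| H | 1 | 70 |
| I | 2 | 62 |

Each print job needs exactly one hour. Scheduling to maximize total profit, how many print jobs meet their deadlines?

5

Sort by profit descending; place each in the latest free slot ≤ its deadline.
By profit: H(d1,70), I(d2,62), D(d4,54), A(d1,41), E(d3,39), G(d5,37), C(d5,20), B(d4,13), F(d1,11)
H→slot 1; I→slot 2; D→slot 4; A skipped; E→slot 3; G→slot 5; C skipped; B skipped; F skipped.
5 of 9 scheduled.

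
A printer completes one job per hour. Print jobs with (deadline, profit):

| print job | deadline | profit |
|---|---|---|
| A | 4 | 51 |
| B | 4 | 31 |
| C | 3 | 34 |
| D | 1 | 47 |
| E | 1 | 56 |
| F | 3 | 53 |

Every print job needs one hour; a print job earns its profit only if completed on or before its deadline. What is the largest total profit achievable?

Take jobs in profit order; each goes to the latest open slot no later than its deadline.
By profit: E(d1,56), F(d3,53), A(d4,51), D(d1,47), C(d3,34), B(d4,31)
E→slot 1; F→slot 3; A→slot 4; D skipped; C→slot 2; B skipped.
Profit = 56 + 34 + 53 + 51 = 194

194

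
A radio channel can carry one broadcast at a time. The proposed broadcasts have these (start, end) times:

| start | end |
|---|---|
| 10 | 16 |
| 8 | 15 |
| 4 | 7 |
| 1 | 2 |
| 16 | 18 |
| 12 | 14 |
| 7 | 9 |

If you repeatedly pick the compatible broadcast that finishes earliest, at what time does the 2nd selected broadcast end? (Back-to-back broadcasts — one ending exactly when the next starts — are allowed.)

Order by finish time; keep every interval that doesn't clash with the previous kept one.
By end time: (1,2), (4,7), (7,9), (12,14), (8,15), (10,16), (16,18).
Pick (1,2); next start ≥ 2 → (4,7); next start ≥ 7 → (7,9); next start ≥ 9 → (12,14); next start ≥ 14 → (16,18).
Selected: (1,2) (4,7) (7,9) (12,14) (16,18)

7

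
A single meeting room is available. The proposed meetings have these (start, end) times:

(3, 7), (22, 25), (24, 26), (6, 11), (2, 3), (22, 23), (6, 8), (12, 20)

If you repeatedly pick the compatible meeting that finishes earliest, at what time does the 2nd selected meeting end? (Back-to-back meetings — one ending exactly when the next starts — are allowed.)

By end time: (2,3), (3,7), (6,8), (6,11), (12,20), (22,23), (22,25), (24,26).
Pick (2,3); next start ≥ 3 → (3,7); next start ≥ 7 → (12,20); next start ≥ 20 → (22,23); next start ≥ 23 → (24,26).
Selected: (2,3) (3,7) (12,20) (22,23) (24,26)

7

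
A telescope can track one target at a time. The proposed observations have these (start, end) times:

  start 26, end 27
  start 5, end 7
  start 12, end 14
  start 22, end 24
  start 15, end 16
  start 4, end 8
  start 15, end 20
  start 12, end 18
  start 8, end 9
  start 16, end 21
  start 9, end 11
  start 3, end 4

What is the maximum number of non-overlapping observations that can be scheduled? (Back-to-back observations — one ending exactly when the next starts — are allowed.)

Greedy by earliest finish: after sorting by end time, pick each interval compatible with the last pick.
Sorted by end: (3,4)  (5,7)  (4,8)  (8,9)  (9,11)  (12,14)  (15,16)  (12,18)  (15,20)  (16,21)  (22,24)  (26,27)
take (3,4); take (5,7); take (8,9); take (9,11); take (12,14); take (15,16); take (16,21); take (22,24); take (26,27).
Selected 9 observations.

9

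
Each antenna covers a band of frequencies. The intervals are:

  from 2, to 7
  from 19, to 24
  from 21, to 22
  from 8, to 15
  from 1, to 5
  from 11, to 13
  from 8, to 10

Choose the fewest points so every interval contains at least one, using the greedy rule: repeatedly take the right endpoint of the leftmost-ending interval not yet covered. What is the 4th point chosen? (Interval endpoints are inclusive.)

22

By right end: [1,5]  [2,7]  [8,10]  [11,13]  [8,15]  [21,22]  [19,24]
[1,5] uncovered → point at 5; [8,10] uncovered → point at 10; [11,13] uncovered → point at 13; [21,22] uncovered → point at 22.
Points: 5, 10, 13, 22 (4 total).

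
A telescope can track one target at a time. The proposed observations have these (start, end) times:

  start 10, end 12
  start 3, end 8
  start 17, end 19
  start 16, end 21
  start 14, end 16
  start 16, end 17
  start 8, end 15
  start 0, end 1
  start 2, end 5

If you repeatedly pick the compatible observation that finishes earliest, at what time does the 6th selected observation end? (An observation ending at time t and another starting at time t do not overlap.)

19

Sorted by end: (0,1)  (2,5)  (3,8)  (10,12)  (8,15)  (14,16)  (16,17)  (17,19)  (16,21)
take (0,1); take (2,5); skip (3,8); take (10,12); take (14,16); take (16,17); take (17,19).
Selected: (0,1) (2,5) (10,12) (14,16) (16,17) (17,19)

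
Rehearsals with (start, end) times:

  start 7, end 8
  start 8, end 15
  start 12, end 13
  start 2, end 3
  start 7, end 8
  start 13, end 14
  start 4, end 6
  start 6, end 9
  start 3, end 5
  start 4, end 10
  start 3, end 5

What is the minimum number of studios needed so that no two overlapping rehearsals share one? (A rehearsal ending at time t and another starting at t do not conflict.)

4

Events (time:±→running): 2:+→1 3:-→0 3:+→1 3:+→2 4:+→3 4:+→4 … peak 4.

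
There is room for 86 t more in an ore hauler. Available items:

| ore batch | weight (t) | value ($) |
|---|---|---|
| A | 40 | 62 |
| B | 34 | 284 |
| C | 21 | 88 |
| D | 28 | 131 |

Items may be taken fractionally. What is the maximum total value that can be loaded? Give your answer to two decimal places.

507.65

Greedy by value/weight ratio, highest first.
Order: B (284/34=8.35) > D (131/28=4.68) > C (88/21=4.19) > A (62/40=1.55)
Fill: take B (34 @ 284) → take D (28 @ 131) → take C (21 @ 88) → take 3/40 of A → 4.65; 86/86 used.
Total value = 507.65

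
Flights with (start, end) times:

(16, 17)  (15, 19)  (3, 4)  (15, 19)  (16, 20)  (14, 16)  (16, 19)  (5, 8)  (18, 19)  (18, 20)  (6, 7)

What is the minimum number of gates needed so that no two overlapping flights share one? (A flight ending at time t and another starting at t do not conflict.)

Events (time:±→running): 3:+→1 4:-→0 5:+→1 6:+→2 7:-→1 8:-→0 14:+→1 15:+→2 15:+→3 16:-→2 16:+→3 16:+→4 16:+→5 17:-→4 18:+→5 18:+→6 … peak 6.

6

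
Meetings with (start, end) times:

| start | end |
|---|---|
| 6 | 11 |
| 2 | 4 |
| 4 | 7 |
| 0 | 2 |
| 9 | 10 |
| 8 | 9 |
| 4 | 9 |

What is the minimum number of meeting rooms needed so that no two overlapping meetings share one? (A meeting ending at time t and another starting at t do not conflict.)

starts: [0, 2, 4, 4, 6, 8, 9]
ends:   [2, 4, 7, 9, 9, 10, 11]
s0→1 e2→0 s2→1 e4→0 s4→1 s4→2 s6→3  — peak 3.

3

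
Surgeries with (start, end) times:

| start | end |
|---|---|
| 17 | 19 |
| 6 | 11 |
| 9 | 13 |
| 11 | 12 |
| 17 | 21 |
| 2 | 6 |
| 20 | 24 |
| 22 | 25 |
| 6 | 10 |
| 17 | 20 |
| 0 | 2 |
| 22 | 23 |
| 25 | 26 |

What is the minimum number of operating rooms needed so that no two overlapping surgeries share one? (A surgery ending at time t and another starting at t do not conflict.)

3

Count concurrent intervals with a sweep; the peak is the room count.
starts: [0, 2, 6, 6, 9, 11, 17, 17, 17, 20, 22, 22, 25]
ends:   [2, 6, 10, 11, 12, 13, 19, 20, 21, 23, 24, 25, 26]
s0→1 e2→0 s2→1 e6→0 s6→1 s6→2 s9→3  — peak 3.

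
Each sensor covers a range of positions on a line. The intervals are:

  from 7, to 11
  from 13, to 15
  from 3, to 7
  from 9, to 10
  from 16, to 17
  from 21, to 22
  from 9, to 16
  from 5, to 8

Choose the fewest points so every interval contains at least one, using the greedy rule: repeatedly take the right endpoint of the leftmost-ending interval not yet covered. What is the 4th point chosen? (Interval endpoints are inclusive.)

17

Sorted: [3,7] [5,8] [9,10] [7,11] [13,15] [9,16] [16,17] [21,22]
{[3,7],[5,8]} hit by 7; {[9,10],[7,11]} hit by 10; {[13,15],[9,16]} hit by 15; {[16,17]} hit by 17; {[21,22]} hit by 22.
Points: 7, 10, 15, 17, 22 (5 total).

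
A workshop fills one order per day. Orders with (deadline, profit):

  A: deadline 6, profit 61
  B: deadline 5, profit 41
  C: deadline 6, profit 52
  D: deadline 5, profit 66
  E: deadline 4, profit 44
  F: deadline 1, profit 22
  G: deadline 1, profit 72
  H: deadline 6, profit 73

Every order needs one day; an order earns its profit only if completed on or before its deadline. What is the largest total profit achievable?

Sort by profit descending; place each in the latest free slot ≤ its deadline.
By profit: H(d6,73), G(d1,72), D(d5,66), A(d6,61), C(d6,52), E(d4,44), B(d5,41), F(d1,22)
H→slot 6; G→slot 1; D→slot 5; A→slot 4; C→slot 3; E→slot 2; B skipped; F skipped.
Profit = 72 + 44 + 52 + 61 + 66 + 73 = 368

368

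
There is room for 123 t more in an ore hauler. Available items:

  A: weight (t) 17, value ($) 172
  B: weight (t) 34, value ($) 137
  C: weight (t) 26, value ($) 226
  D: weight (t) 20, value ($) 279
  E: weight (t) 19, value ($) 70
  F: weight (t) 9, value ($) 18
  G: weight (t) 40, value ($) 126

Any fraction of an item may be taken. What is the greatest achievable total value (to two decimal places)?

Ratios (sorted): D 13.95, A 10.12, C 8.69, B 4.03, E 3.68, G 3.15, F 2.00
take D (20 @ 279); take A (17 @ 172); take C (26 @ 226); take B (34 @ 137); take E (19 @ 70); take 7/40 of G → 22.05. Capacity used 123/123.
Total value = 906.05

906.05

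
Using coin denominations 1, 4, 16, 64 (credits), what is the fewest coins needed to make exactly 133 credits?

Greedy: take as many of the largest coin as possible, then repeat with the remainder.
133 − 2×64→5 − 1×4→1 − 1×1→0
Total coins = 2 + 1 + 1 = 4

4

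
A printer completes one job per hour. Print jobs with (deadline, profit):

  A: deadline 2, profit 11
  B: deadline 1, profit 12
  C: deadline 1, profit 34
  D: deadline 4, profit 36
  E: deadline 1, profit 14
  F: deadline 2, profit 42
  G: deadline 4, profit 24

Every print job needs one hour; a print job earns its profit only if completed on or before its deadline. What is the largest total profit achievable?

Take jobs in profit order; each goes to the latest open slot no later than its deadline.
Profit order: F=42 D=36 C=34 G=24 E=14 B=12 A=11
Assign: F→slot 2, D→slot 4, C→slot 1, G→slot 3, E skipped, B skipped, A skipped.
Slots: [1:C] [2:F] [3:G] [4:D]
Profit = 34 + 42 + 24 + 36 = 136

136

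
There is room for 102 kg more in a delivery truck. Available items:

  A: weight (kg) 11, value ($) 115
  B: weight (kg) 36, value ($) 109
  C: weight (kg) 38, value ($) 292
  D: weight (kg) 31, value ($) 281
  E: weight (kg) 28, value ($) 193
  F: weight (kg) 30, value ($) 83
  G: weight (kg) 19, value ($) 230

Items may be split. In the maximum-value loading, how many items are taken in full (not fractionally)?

Greedy by value/weight ratio, highest first.
Ratios (sorted): G 12.11, A 10.45, D 9.06, C 7.68, E 6.89, B 3.03, F 2.77
take G (19 @ 230); take A (11 @ 115); take D (31 @ 281); take C (38 @ 292); take 3/28 of E → 20.68. Capacity used 102/102.
4 item(s) taken whole; one partial (take 3/28 of E).

4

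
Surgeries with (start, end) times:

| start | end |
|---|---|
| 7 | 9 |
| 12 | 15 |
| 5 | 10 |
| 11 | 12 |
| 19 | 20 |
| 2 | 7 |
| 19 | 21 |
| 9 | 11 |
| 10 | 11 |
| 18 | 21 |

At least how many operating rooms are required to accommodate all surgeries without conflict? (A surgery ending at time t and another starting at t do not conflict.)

3

starts: [2, 5, 7, 9, 10, 11, 12, 18, 19, 19]
ends:   [7, 9, 10, 11, 11, 12, 15, 20, 21, 21]
s2→1 s5→2 e7→1 s7→2 e9→1 s9→2 e10→1 s10→2 e11→1 e11→0 s11→1 e12→0 s12→1 e15→0 s18→1 s19→2 s19→3  — peak 3.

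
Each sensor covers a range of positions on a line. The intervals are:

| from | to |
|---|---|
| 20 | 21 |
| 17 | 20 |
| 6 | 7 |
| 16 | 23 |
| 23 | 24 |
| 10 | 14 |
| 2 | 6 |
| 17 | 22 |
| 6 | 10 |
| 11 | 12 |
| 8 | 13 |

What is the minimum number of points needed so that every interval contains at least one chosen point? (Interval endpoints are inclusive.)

4

By right end: [2,6]  [6,7]  [6,10]  [11,12]  [8,13]  [10,14]  [17,20]  [20,21]  [17,22]  [16,23]  [23,24]
[2,6] uncovered → point at 6; [11,12] uncovered → point at 12; [17,20] uncovered → point at 20; [23,24] uncovered → point at 24.
Points: 6, 12, 20, 24 (4 total).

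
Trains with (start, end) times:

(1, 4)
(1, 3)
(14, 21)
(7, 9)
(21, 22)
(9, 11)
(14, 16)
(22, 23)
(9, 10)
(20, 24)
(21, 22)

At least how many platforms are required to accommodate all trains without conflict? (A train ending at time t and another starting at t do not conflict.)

Count concurrent intervals with a sweep; the peak is the room count.
Events (time:±→running): 1:+→1 1:+→2 3:-→1 4:-→0 7:+→1 9:-→0 9:+→1 9:+→2 10:-→1 11:-→0 14:+→1 14:+→2 16:-→1 20:+→2 21:-→1 21:+→2 21:+→3 … peak 3.

3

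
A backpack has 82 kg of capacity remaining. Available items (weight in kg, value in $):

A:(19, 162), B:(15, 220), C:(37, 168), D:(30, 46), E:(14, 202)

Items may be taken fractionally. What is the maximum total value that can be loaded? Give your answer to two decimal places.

738.38

Order: B (220/15=14.67) > E (202/14=14.43) > A (162/19=8.53) > C (168/37=4.54) > D (46/30=1.53)
Fill: take B (15 @ 220) → take E (14 @ 202) → take A (19 @ 162) → take 34/37 of C → 154.38; 82/82 used.
Total value = 738.38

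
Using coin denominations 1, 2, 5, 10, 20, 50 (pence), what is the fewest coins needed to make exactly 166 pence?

166 − 3×50→16 − 1×10→6 − 1×5→1 − 1×1→0
Total coins = 3 + 1 + 1 + 1 = 6

6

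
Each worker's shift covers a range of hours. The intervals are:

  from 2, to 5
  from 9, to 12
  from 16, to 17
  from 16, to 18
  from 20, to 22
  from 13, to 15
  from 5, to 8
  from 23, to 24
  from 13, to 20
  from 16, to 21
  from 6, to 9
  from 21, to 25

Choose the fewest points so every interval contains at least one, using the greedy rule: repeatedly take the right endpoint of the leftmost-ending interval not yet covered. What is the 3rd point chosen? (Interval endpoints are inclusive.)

15

Sort by right endpoint; whenever an interval is uncovered, place a point at its right end.
By right end: [2,5]  [5,8]  [6,9]  [9,12]  [13,15]  [16,17]  [16,18]  [13,20]  [16,21]  [20,22]  [23,24]  [21,25]
[2,5] uncovered → point at 5; [6,9] uncovered → point at 9; [13,15] uncovered → point at 15; [16,17] uncovered → point at 17; [20,22] uncovered → point at 22; [23,24] uncovered → point at 24.
Points: 5, 9, 15, 17, 22, 24 (6 total).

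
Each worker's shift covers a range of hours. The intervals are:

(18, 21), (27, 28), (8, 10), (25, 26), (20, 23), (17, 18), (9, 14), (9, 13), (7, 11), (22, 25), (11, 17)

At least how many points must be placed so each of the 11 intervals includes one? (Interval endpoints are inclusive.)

Sort by right endpoint; whenever an interval is uncovered, place a point at its right end.
By right end: [8,10]  [7,11]  [9,13]  [9,14]  [11,17]  [17,18]  [18,21]  [20,23]  [22,25]  [25,26]  [27,28]
[8,10] uncovered → point at 10; [11,17] uncovered → point at 17; [18,21] uncovered → point at 21; [22,25] uncovered → point at 25; [27,28] uncovered → point at 28.
Points: 10, 17, 21, 25, 28 (5 total).

5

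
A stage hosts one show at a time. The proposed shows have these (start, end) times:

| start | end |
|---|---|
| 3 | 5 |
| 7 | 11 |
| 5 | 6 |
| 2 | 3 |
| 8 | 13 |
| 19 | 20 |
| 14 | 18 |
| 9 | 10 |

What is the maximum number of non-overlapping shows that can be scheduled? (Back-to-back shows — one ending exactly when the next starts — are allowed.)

6

Greedy by earliest finish: after sorting by end time, pick each interval compatible with the last pick.
By end time: (2,3), (3,5), (5,6), (9,10), (7,11), (8,13), (14,18), (19,20).
Pick (2,3); next start ≥ 3 → (3,5); next start ≥ 5 → (5,6); next start ≥ 6 → (9,10); next start ≥ 10 → (14,18); next start ≥ 18 → (19,20).
Selected 6 shows.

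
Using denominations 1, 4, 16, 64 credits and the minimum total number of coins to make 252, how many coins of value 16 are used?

Greedy: take as many of the largest coin as possible, then repeat with the remainder.
252 − 3×64→60 − 3×16→12 − 3×4→0
Count of 16: 3

3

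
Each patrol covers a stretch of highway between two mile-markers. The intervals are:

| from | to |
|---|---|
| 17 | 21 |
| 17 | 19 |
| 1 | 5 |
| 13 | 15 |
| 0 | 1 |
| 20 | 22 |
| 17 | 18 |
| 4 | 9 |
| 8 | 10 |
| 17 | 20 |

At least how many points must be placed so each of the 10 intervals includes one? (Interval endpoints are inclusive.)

5

Process intervals by earliest right end; each time one isn't hit yet, stab at its right endpoint.
Sorted: [0,1] [1,5] [4,9] [8,10] [13,15] [17,18] [17,19] [17,20] [17,21] [20,22]
{[0,1],[1,5]} hit by 1; {[4,9],[8,10]} hit by 9; {[13,15]} hit by 15; {[17,18],[17,19],[17,20],[17,21]} hit by 18; {[20,22]} hit by 22.
Points: 1, 9, 15, 18, 22 (5 total).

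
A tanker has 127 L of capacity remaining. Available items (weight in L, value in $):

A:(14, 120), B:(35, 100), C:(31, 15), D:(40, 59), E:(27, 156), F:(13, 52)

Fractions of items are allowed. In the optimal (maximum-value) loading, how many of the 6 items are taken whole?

4

Sort by value per unit weight and fill in that order.
Order: A (120/14=8.57) > E (156/27=5.78) > F (52/13=4.00) > B (100/35=2.86) > D (59/40=1.48) > C (15/31=0.48)
Fill: take A (14 @ 120) → take E (27 @ 156) → take F (13 @ 52) → take B (35 @ 100) → take 38/40 of D → 56.05; 127/127 used.
4 item(s) taken whole; one partial (take 38/40 of D).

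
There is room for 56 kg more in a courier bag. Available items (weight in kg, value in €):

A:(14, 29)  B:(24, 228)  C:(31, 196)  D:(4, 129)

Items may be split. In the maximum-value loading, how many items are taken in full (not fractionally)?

2

Sort by value per unit weight and fill in that order.
Order: D (129/4=32.25) > B (228/24=9.50) > C (196/31=6.32) > A (29/14=2.07)
Fill: take D (4 @ 129) → take B (24 @ 228) → take 28/31 of C → 177.03; 56/56 used.
2 item(s) taken whole; one partial (take 28/31 of C).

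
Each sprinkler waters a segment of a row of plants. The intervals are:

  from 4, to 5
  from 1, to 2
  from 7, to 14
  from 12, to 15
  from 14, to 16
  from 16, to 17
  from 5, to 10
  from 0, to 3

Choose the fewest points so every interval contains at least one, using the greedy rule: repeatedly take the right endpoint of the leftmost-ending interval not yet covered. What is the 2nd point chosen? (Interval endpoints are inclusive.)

Sort by right endpoint; whenever an interval is uncovered, place a point at its right end.
Sorted: [1,2] [0,3] [4,5] [5,10] [7,14] [12,15] [14,16] [16,17]
{[1,2],[0,3]} hit by 2; {[4,5],[5,10]} hit by 5; {[7,14],[12,15],[14,16]} hit by 14; {[16,17]} hit by 17.
Points: 2, 5, 14, 17 (4 total).

5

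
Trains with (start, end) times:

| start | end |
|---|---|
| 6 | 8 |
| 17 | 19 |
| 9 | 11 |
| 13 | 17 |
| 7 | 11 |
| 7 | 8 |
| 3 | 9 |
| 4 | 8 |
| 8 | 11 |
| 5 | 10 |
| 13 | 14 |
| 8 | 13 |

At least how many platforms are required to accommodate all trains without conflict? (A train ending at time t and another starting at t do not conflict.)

The answer is the maximum number of intervals overlapping at any instant.
Events (time:±→running): 3:+→1 4:+→2 5:+→3 6:+→4 7:+→5 7:+→6 … peak 6.

6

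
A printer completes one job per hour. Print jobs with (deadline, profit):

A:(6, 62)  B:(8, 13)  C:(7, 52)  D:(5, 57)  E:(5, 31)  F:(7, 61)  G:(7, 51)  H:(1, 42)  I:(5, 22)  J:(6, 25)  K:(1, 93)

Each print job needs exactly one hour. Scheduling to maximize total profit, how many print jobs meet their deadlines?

8

Profit order: K=93 A=62 F=61 D=57 C=52 G=51 H=42 E=31 J=25 I=22 B=13
Assign: K→slot 1, A→slot 6, F→slot 7, D→slot 5, C→slot 4, G→slot 3, H skipped, E→slot 2, J skipped, I skipped, B→slot 8.
Slots: [1:K] [2:E] [3:G] [4:C] [5:D] [6:A] [7:F] [8:B]
8 of 11 scheduled.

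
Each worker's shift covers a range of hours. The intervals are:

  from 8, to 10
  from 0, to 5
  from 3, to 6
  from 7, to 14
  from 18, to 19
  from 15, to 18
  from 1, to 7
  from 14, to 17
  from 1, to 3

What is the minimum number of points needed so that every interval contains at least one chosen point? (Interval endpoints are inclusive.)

4

Sorted: [1,3] [0,5] [3,6] [1,7] [8,10] [7,14] [14,17] [15,18] [18,19]
{[1,3],[0,5],[3,6],[1,7]} hit by 3; {[8,10],[7,14]} hit by 10; {[14,17],[15,18]} hit by 17; {[18,19]} hit by 19.
Points: 3, 10, 17, 19 (4 total).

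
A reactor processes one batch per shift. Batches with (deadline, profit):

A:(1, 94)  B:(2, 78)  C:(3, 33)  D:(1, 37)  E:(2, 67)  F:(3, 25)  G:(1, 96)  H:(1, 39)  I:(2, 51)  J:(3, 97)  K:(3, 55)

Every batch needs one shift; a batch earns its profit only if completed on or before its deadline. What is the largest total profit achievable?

By profit: J(d3,97), G(d1,96), A(d1,94), B(d2,78), E(d2,67), K(d3,55), I(d2,51), H(d1,39), D(d1,37), C(d3,33), F(d3,25)
J→slot 3; G→slot 1; A skipped; B→slot 2; E skipped; K skipped; I skipped; H skipped; D skipped; C skipped; F skipped.
Profit = 96 + 78 + 97 = 271

271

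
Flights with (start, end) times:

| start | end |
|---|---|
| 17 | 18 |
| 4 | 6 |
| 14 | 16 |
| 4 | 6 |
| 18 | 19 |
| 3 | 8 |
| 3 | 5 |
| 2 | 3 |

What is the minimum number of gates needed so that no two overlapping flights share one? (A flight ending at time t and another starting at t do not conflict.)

4

Count concurrent intervals with a sweep; the peak is the room count.
starts: [2, 3, 3, 4, 4, 14, 17, 18]
ends:   [3, 5, 6, 6, 8, 16, 18, 19]
s2→1 e3→0 s3→1 s3→2 s4→3 s4→4  — peak 4.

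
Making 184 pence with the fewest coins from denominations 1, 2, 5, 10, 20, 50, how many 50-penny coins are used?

Greedy: take as many of the largest coin as possible, then repeat with the remainder.
184 − 3×50→34 − 1×20→14 − 1×10→4 − 2×2→0
Count of 50: 3

3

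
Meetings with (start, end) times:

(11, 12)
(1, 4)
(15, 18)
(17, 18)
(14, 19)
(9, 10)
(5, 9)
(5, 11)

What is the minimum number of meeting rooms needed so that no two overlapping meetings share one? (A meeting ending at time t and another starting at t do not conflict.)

Count concurrent intervals with a sweep; the peak is the room count.
starts: [1, 5, 5, 9, 11, 14, 15, 17]
ends:   [4, 9, 10, 11, 12, 18, 18, 19]
s1→1 e4→0 s5→1 s5→2 e9→1 s9→2 e10→1 e11→0 s11→1 e12→0 s14→1 s15→2 s17→3  — peak 3.

3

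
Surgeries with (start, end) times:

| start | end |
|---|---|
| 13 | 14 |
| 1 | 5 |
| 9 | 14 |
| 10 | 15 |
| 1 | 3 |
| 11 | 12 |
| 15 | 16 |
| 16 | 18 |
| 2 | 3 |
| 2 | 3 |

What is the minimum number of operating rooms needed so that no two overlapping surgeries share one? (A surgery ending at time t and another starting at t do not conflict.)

4

The answer is the maximum number of intervals overlapping at any instant.
Events (time:±→running): 1:+→1 1:+→2 2:+→3 2:+→4 … peak 4.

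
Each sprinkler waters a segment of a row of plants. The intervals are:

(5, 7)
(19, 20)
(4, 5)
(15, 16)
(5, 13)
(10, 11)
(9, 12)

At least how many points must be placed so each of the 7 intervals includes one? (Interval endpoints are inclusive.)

Process intervals by earliest right end; each time one isn't hit yet, stab at its right endpoint.
By right end: [4,5]  [5,7]  [10,11]  [9,12]  [5,13]  [15,16]  [19,20]
[4,5] uncovered → point at 5; [10,11] uncovered → point at 11; [15,16] uncovered → point at 16; [19,20] uncovered → point at 20.
Points: 5, 11, 16, 20 (4 total).

4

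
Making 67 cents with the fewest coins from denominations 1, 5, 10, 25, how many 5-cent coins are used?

1

67 = 2×25 + 1×10 + 1×5 + 2×1
Count of 5: 1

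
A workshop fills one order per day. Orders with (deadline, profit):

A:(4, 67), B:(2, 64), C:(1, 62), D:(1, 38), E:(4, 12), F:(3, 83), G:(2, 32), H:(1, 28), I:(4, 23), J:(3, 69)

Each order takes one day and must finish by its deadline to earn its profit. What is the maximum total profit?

283

Profit order: F=83 J=69 A=67 B=64 C=62 D=38 G=32 H=28 I=23 E=12
Assign: F→slot 3, J→slot 2, A→slot 4, B→slot 1, C skipped, D skipped, G skipped, H skipped, I skipped, E skipped.
Slots: [1:B] [2:J] [3:F] [4:A]
Profit = 64 + 69 + 83 + 67 = 283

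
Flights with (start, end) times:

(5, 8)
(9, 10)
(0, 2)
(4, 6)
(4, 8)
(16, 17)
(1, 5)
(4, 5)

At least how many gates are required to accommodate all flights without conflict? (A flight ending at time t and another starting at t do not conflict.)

4

Count concurrent intervals with a sweep; the peak is the room count.
Events (time:±→running): 0:+→1 1:+→2 2:-→1 4:+→2 4:+→3 4:+→4 … peak 4.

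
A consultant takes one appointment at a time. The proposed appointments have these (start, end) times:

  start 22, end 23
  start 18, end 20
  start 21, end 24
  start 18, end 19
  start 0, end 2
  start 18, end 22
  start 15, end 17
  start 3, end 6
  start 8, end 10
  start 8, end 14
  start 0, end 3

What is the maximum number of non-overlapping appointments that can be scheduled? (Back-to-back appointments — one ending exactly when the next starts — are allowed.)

Greedy by earliest finish: after sorting by end time, pick each interval compatible with the last pick.
Sorted by end: (0,2)  (0,3)  (3,6)  (8,10)  (8,14)  (15,17)  (18,19)  (18,20)  (18,22)  (22,23)  (21,24)
take (0,2); take (3,6); take (8,10); skip (8,14); take (15,17); take (18,19); skip (18,22); take (22,23); skip (21,24).
Selected 6 appointments.

6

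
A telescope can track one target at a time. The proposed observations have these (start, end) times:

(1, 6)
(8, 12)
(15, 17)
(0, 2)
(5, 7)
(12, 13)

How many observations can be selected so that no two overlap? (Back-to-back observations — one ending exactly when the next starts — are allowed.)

Greedy by earliest finish: after sorting by end time, pick each interval compatible with the last pick.
Sorted by end: (0,2)  (1,6)  (5,7)  (8,12)  (12,13)  (15,17)
take (0,2); take (5,7); take (8,12); take (12,13); take (15,17).
Selected 5 observations.

5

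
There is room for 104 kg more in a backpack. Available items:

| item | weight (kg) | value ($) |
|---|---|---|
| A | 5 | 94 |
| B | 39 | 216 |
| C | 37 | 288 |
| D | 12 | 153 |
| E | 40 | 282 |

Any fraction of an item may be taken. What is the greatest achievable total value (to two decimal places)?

Sort by value per unit weight and fill in that order.
Order: A (94/5=18.80) > D (153/12=12.75) > C (288/37=7.78) > E (282/40=7.05) > B (216/39=5.54)
Fill: take A (5 @ 94) → take D (12 @ 153) → take C (37 @ 288) → take E (40 @ 282) → take 10/39 of B → 55.38; 104/104 used.
Total value = 872.38

872.38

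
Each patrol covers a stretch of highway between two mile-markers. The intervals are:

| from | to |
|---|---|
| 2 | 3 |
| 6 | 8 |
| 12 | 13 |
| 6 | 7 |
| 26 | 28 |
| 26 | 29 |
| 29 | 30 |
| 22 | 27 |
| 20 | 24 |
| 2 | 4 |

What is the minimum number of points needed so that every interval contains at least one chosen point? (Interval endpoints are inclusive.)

6

Sort by right endpoint; whenever an interval is uncovered, place a point at its right end.
By right end: [2,3]  [2,4]  [6,7]  [6,8]  [12,13]  [20,24]  [22,27]  [26,28]  [26,29]  [29,30]
[2,3] uncovered → point at 3; [6,7] uncovered → point at 7; [12,13] uncovered → point at 13; [20,24] uncovered → point at 24; [26,28] uncovered → point at 28; [29,30] uncovered → point at 30.
Points: 3, 7, 13, 24, 28, 30 (6 total).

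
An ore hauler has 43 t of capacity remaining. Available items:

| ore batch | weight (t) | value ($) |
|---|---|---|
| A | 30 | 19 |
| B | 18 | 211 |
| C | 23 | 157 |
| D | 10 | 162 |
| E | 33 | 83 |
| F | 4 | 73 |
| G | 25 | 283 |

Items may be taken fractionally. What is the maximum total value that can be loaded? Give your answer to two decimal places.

570.52

Greedy by value/weight ratio, highest first.
Order: F (73/4=18.25) > D (162/10=16.20) > B (211/18=11.72) > G (283/25=11.32) > C (157/23=6.83) > E (83/33=2.52) > A (19/30=0.63)
Fill: take F (4 @ 73) → take D (10 @ 162) → take B (18 @ 211) → take 11/25 of G → 124.52; 43/43 used.
Total value = 570.52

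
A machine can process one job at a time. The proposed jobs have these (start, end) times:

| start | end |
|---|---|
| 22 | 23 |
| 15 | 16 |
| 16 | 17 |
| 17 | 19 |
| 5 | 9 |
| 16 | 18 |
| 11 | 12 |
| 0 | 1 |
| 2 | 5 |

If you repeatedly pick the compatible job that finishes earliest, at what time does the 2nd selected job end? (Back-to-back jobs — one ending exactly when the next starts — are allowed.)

Sort by end time and greedily take each interval whose start is ≥ the last chosen end.
By end time: (0,1), (2,5), (5,9), (11,12), (15,16), (16,17), (16,18), (17,19), (22,23).
Pick (0,1); next start ≥ 1 → (2,5); next start ≥ 5 → (5,9); next start ≥ 9 → (11,12); next start ≥ 12 → (15,16); next start ≥ 16 → (16,17); next start ≥ 17 → (17,19); next start ≥ 19 → (22,23).
Selected: (0,1) (2,5) (5,9) (11,12) (15,16) (16,17) (17,19) (22,23)

5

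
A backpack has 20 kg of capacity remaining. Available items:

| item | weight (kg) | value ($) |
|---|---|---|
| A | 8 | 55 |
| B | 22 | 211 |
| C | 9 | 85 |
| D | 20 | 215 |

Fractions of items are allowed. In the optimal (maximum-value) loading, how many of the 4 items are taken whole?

1

Greedy by value/weight ratio, highest first.
Order: D (215/20=10.75) > B (211/22=9.59) > C (85/9=9.44) > A (55/8=6.88)
Fill: take D (20 @ 215); 20/20 used.
1 item(s) taken whole.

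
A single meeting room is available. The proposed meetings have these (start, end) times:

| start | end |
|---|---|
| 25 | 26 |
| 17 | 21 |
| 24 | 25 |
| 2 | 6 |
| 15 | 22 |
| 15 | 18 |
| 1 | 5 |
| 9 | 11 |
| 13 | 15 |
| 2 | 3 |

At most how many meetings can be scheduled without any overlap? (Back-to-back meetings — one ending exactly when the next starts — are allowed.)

Greedy by earliest finish: after sorting by end time, pick each interval compatible with the last pick.
Sorted by end: (2,3)  (1,5)  (2,6)  (9,11)  (13,15)  (15,18)  (17,21)  (15,22)  (24,25)  (25,26)
take (2,3); skip (1,5); take (9,11); take (13,15); take (15,18); skip (17,21); take (24,25); take (25,26).
Selected 6 meetings.

6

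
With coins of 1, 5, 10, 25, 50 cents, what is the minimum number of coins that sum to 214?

Use the largest denomination that fits, subtract, and repeat.
214 = 4×50 + 1×10 + 4×1
Total coins = 4 + 1 + 4 = 9

9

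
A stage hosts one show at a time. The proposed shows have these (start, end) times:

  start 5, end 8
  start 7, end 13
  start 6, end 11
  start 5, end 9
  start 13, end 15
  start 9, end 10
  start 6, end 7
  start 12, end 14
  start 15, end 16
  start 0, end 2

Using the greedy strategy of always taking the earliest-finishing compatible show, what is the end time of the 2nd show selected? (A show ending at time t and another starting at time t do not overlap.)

7

By end time: (0,2), (6,7), (5,8), (5,9), (9,10), (6,11), (7,13), (12,14), (13,15), (15,16).
Pick (0,2); next start ≥ 2 → (6,7); next start ≥ 7 → (9,10); next start ≥ 10 → (12,14); next start ≥ 14 → (15,16).
Selected: (0,2) (6,7) (9,10) (12,14) (15,16)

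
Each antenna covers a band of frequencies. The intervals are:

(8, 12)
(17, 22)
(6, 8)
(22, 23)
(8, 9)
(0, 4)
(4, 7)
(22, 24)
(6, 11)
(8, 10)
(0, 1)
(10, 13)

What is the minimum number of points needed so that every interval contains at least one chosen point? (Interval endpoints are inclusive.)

Process intervals by earliest right end; each time one isn't hit yet, stab at its right endpoint.
Sorted: [0,1] [0,4] [4,7] [6,8] [8,9] [8,10] [6,11] [8,12] [10,13] [17,22] [22,23] [22,24]
{[0,1],[0,4]} hit by 1; {[4,7],[6,8]} hit by 7; {[8,9],[8,10],[6,11],[8,12]} hit by 9; {[10,13]} hit by 13; {[17,22],[22,23],[22,24]} hit by 22.
Points: 1, 7, 9, 13, 22 (5 total).

5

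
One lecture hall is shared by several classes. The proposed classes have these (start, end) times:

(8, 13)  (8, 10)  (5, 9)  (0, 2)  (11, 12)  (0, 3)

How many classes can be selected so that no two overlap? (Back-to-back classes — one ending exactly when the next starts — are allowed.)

3

Sorted by end: (0,2)  (0,3)  (5,9)  (8,10)  (11,12)  (8,13)
take (0,2); skip (0,3); take (5,9); take (11,12); skip (8,13).
Selected 3 classes.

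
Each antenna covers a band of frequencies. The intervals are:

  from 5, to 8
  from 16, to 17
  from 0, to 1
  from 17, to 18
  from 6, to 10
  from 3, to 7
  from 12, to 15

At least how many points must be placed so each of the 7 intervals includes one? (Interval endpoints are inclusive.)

Sorted: [0,1] [3,7] [5,8] [6,10] [12,15] [16,17] [17,18]
{[0,1]} hit by 1; {[3,7],[5,8],[6,10]} hit by 7; {[12,15]} hit by 15; {[16,17],[17,18]} hit by 17.
Points: 1, 7, 15, 17 (4 total).

4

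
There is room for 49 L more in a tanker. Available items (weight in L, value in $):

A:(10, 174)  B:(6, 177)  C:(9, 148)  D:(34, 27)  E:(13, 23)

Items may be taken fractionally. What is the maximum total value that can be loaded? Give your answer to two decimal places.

530.74

Sort by value per unit weight and fill in that order.
Ratios (sorted): B 29.50, A 17.40, C 16.44, E 1.77, D 0.79
take B (6 @ 177); take A (10 @ 174); take C (9 @ 148); take E (13 @ 23); take 11/34 of D → 8.74. Capacity used 49/49.
Total value = 530.74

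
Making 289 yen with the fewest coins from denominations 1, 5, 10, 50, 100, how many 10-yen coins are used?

3

Greedy: take as many of the largest coin as possible, then repeat with the remainder.
289 − 2×100→89 − 1×50→39 − 3×10→9 − 1×5→4 − 4×1→0
Count of 10: 3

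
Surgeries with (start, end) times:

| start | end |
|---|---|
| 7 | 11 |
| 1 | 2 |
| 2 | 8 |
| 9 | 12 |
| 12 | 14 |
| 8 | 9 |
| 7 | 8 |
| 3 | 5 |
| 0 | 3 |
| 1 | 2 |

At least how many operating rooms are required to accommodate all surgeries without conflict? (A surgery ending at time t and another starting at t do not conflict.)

Count concurrent intervals with a sweep; the peak is the room count.
starts: [0, 1, 1, 2, 3, 7, 7, 8, 9, 12]
ends:   [2, 2, 3, 5, 8, 8, 9, 11, 12, 14]
s0→1 s1→2 s1→3  — peak 3.

3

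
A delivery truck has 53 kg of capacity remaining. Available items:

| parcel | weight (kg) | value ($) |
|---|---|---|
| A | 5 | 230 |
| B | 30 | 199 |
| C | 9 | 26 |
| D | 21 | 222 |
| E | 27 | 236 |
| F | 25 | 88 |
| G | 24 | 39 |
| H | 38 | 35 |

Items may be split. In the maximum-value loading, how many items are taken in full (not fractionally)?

3

Sort by value per unit weight and fill in that order.
Ratios (sorted): A 46.00, D 10.57, E 8.74, B 6.63, F 3.52, C 2.89, G 1.62, H 0.92
take A (5 @ 230); take D (21 @ 222); take E (27 @ 236). Capacity used 53/53.
3 item(s) taken whole.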